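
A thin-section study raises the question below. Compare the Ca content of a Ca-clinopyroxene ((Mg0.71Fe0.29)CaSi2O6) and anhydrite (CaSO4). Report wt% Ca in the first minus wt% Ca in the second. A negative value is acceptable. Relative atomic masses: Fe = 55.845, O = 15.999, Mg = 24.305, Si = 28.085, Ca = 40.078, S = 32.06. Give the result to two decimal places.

M((Mg0.71Fe0.29)CaSi2O6) = 225.694 g/mol, so wt% Ca = 40.078/225.694 × 100 = 17.76%.
M(CaSO4) = 136.134 g/mol, so wt% Ca = 40.078/136.134 × 100 = 29.44%.
17.76 − 29.44 = -11.68 pp.

-11.68 percentage points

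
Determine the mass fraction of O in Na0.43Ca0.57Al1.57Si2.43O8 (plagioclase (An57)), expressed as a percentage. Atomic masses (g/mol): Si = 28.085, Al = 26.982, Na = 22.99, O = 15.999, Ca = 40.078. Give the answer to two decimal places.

47.17 wt%

Formula mass = 0.43*22.99 + 0.57*40.078 + 1.57*26.982 + 2.43*28.085 + 8*15.999 = 271.330 g/mol, of which 127.992 g is O.
So O makes up 127.992/271.330 = 0.4717 of the mass, i.e. 47.17%.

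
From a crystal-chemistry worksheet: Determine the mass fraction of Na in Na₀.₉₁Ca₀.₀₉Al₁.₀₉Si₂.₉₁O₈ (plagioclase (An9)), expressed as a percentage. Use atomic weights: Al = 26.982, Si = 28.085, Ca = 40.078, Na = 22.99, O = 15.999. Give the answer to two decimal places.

7.93 wt%

Molar mass of Na₀.₉₁Ca₀.₀₉Al₁.₀₉Si₂.₉₁O₈: 0.91×22.99 + 0.09×40.078 + 1.09×26.982 + 2.91×28.085 + 8×15.999 = 263.658 g/mol.
Mass of Na per formula unit: 0.91 × 22.99 = 20.921 g.
Weight fraction Na = 20.921 / 263.658 = 0.0793.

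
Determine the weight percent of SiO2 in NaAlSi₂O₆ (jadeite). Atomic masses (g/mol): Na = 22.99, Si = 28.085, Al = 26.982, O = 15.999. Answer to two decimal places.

59.45 wt%

Formula mass = 202.136 g/mol.
2 Si → 2.0000 mol SiO2 per formula unit; M(SiO2) = 60.083, so SiO2 mass = 120.166 g.
120.166/202.136 × 100 = 59.45 wt%.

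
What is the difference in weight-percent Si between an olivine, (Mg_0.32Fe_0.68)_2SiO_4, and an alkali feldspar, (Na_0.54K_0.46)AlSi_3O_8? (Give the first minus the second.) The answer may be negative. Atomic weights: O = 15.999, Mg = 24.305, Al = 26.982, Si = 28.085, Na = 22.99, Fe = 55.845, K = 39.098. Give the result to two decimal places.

First mineral: 28.085 g Si in 183.585 g formula = 15.30 wt% Si.
Second mineral: 84.255 g Si in 269.629 g formula = 31.25 wt% Si.
15.30% − 31.25% gives a difference of -15.95 percentage points.

-15.95 percentage points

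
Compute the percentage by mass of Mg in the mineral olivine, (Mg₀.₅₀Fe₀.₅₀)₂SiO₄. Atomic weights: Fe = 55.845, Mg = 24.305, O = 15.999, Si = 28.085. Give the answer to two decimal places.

14.11 mass %

Formula mass = 1·24.305 + 1·55.845 + 1·28.085 + 4·15.999 = 172.231 g/mol, of which 24.305 g is Mg.
So Mg makes up 24.305/172.231 = 0.1411 of the mass, i.e. 14.11%.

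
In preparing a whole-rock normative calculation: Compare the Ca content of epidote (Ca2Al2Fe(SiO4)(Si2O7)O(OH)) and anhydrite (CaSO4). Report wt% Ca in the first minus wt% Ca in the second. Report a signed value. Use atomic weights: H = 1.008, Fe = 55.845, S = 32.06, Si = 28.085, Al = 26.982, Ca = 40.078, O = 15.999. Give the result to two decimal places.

M(Ca2Al2Fe(SiO4)(Si2O7)O(OH)) = 483.215 g/mol, so wt% Ca = 80.156/483.215 × 100 = 16.59%.
M(CaSO4) = 136.134 g/mol, so wt% Ca = 40.078/136.134 × 100 = 29.44%.
16.59 − 29.44 = -12.85 pp.

-12.85 percentage points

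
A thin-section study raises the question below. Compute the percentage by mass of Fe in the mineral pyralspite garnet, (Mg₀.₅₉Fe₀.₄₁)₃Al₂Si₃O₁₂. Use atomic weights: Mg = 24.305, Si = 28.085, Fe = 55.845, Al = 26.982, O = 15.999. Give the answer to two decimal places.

Molar mass of (Mg₀.₅₉Fe₀.₄₁)₃Al₂Si₃O₁₂: 1.77·24.305 + 1.23·55.845 + 2·26.982 + 3·28.085 + 12·15.999 = 441.916 g/mol.
Mass of Fe per formula unit: 1.23 × 55.845 = 68.689 g.
Weight fraction Fe = 68.689 / 441.916 = 0.1554.

15.54 weight percent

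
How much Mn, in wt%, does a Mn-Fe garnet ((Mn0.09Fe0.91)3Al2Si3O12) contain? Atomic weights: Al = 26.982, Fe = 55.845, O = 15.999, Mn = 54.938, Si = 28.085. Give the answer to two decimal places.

Molar mass of (Mn0.09Fe0.91)3Al2Si3O12: 0.27·54.938 + 2.73·55.845 + 2·26.982 + 3·28.085 + 12·15.999 = 497.497 g/mol.
Mass of Mn per formula unit: 0.27 × 54.938 = 14.833 g.
Weight fraction Mn = 14.833 / 497.497 = 0.0298.

2.98 wt%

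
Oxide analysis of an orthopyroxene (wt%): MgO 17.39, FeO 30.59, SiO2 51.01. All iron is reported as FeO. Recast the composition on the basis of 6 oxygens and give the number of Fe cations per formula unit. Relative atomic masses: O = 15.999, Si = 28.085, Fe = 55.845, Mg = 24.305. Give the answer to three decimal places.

17.39 wt% MgO ÷ 40.304 g/mol = 0.43147 mol, giving 0.43147 Mg and 0.43147 O.
30.59 wt% FeO ÷ 71.844 g/mol = 0.42578 mol, giving 0.42578 Fe and 0.42578 O.
51.01 wt% SiO2 ÷ 60.083 g/mol = 0.84899 mol, giving 0.84899 Si and 1.69798 O.
Oxygen sums to 2.55523; scaling by 6/2.55523 = 2.34813 puts the formula on 6 O.
Fe: 0.42578 × 2.34813 = 1.000 atoms per formula unit.

1.000 Fe apfu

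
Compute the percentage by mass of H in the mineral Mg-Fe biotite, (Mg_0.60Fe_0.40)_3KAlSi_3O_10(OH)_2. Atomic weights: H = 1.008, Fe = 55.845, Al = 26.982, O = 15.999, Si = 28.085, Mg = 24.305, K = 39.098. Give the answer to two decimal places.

0.44 mass %

Molar mass of (Mg_0.60Fe_0.40)_3KAlSi_3O_10(OH)_2: 1.80*24.305 + 1.20*55.845 + 1*39.098 + 1*26.982 + 3*28.085 + 12*15.999 + 2*1.008 = 455.102 g/mol.
Mass of H per formula unit: 2 × 1.008 = 2.016 g.
Weight fraction H = 2.016 / 455.102 = 0.0044.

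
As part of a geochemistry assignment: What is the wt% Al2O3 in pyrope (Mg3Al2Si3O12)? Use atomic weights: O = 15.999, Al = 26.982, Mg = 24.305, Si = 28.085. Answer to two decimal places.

M(Mg3Al2Si3O12) = 403.122 g/mol; M(Al2O3) = 101.961 g/mol.
Moles Al2O3 per formula unit = 2 Al ÷ 2 = 1.0000.
Al2O3 fraction = (1.0000 × 101.961) / 403.122 = 101.961/403.122 = 0.2529.

25.29 wt%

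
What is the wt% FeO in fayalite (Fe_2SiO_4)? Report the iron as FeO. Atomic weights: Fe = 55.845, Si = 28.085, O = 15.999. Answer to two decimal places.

M(Fe_2SiO_4) = 203.771 g/mol; M(FeO) = 71.844 g/mol.
Moles FeO per formula unit = 2 Fe ÷ 1 = 2.0000.
FeO fraction = (2.0000 × 71.844) / 203.771 = 143.688/203.771 = 0.7051.

70.51 wt%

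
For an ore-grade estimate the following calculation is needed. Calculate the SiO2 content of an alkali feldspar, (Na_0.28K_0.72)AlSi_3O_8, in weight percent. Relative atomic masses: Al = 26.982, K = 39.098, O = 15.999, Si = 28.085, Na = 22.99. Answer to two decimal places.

M((Na_0.28K_0.72)AlSi_3O_8) = 273.817 g/mol; M(SiO2) = 60.083 g/mol.
Moles SiO2 per formula unit = 3 Si ÷ 1 = 3.0000.
SiO2 fraction = (3.0000 × 60.083) / 273.817 = 180.249/273.817 = 0.6583.

65.83 wt%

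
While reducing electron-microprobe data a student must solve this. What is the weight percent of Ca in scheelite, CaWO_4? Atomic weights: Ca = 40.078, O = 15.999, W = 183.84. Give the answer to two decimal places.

Formula mass = 1·40.078 + 1·183.84 + 4·15.999 = 287.914 g/mol, of which 40.078 g is Ca.
So Ca makes up 40.078/287.914 = 0.1392 of the mass, i.e. 13.92%.

13.92 weight percent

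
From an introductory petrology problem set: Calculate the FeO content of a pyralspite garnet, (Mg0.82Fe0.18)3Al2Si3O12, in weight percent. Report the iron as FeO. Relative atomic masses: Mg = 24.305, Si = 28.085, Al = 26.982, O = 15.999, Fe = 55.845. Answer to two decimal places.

M((Mg0.82Fe0.18)3Al2Si3O12) = 420.154 g/mol; M(FeO) = 71.844 g/mol.
Moles FeO per formula unit = 0.54 Fe ÷ 1 = 0.5400.
FeO fraction = (0.5400 × 71.844) / 420.154 = 38.796/420.154 = 0.0923.

9.23 wt%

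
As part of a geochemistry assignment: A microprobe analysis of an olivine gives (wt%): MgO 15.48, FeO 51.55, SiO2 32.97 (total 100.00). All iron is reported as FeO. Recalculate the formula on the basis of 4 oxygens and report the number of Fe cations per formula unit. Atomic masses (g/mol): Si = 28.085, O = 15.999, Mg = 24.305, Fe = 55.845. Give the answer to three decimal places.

1.305 Fe apfu

MgO (M=40.304): mol = 0.38408; Mg = 0.38408, O = 0.38408.
FeO (M=71.844): mol = 0.71753; Fe = 0.71753, O = 0.71753.
SiO2 (M=60.083): mol = 0.54874; Si = 0.54874, O = 1.09748.
ΣO = 2.19909; factor = 4/ΣO = 1.81893.
Fe apfu = 0.71753 × 1.81893 = 1.305.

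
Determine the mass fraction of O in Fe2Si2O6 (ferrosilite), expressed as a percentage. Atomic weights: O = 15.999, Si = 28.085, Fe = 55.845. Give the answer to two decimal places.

M(Fe2Si2O6) = 263.854 g/mol.
O contributes 6 × 15.999 = 95.994 g per mole.
95.994/263.854 = 0.3638 → 36.38%.

36.38 mass %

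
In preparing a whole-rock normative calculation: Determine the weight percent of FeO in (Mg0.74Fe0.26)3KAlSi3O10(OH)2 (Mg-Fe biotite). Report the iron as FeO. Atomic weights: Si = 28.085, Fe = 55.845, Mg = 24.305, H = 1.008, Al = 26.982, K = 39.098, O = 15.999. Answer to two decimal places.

M((Mg0.74Fe0.26)3KAlSi3O10(OH)2) = 441.855 g/mol; M(FeO) = 71.844 g/mol.
Moles FeO per formula unit = 0.78 Fe ÷ 1 = 0.7800.
FeO fraction = (0.7800 × 71.844) / 441.855 = 56.038/441.855 = 0.1268.

12.68 wt%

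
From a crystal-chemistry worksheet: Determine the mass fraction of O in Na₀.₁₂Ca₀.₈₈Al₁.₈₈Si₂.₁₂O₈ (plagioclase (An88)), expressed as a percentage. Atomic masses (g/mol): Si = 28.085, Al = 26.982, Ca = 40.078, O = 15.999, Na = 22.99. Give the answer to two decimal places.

Formula mass = 0.12*22.99 + 0.88*40.078 + 1.88*26.982 + 2.12*28.085 + 8*15.999 = 276.286 g/mol, of which 127.992 g is O.
So O makes up 127.992/276.286 = 0.4633 of the mass, i.e. 46.33%.

46.33 weight percent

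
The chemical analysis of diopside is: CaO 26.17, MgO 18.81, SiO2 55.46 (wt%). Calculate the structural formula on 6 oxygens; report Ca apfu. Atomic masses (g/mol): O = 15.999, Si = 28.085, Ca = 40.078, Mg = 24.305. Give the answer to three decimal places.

CaO: 26.17/56.077 = 0.46668 mol → 0.46668 mol Ca, 0.46668 mol O.
MgO: 18.81/40.304 = 0.46670 mol → 0.46670 mol Mg, 0.46670 mol O.
SiO2: 55.46/60.083 = 0.92306 mol → 0.92306 mol Si, 1.84612 mol O.
Total oxygen = 2.77950 mol. Normalization factor = 6/2.77950 = 2.15866.
Ca per 6 O = 0.46668 × 2.15866 = 1.007.

1.007 Ca apfu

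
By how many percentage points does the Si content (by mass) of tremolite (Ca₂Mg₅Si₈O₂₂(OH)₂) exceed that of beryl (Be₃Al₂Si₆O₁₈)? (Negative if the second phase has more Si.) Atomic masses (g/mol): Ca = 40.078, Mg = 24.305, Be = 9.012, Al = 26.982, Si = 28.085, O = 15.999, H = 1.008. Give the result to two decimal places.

First mineral: 224.680 g Si in 812.353 g formula = 27.66 wt% Si.
Second mineral: 168.510 g Si in 537.492 g formula = 31.35 wt% Si.
27.66% − 31.35% gives a difference of -3.69 percentage points.

-3.69 percentage points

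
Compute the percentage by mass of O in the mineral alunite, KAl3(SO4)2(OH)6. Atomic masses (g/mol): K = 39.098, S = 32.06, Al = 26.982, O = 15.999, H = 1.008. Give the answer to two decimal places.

Molar mass of KAl3(SO4)2(OH)6: 1·39.098 + 3·26.982 + 2·32.06 + 14·15.999 + 6·1.008 = 414.198 g/mol.
Mass of O per formula unit: 14 × 15.999 = 223.986 g.
Weight fraction O = 223.986 / 414.198 = 0.5408.

54.08 wt%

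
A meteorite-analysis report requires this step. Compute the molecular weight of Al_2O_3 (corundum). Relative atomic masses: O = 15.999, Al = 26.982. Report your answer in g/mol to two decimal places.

101.96 g/mol

Al: 2 × 26.982 = 53.9640
O: 3 × 15.999 = 47.9970
Summing the contributions gives the formula mass.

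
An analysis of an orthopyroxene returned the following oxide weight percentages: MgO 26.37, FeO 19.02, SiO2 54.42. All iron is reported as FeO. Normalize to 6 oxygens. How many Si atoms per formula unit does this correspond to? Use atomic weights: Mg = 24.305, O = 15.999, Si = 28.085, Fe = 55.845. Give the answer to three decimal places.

1.990 Si apfu

MgO (M=40.304): mol = 0.65428; Mg = 0.65428, O = 0.65428.
FeO (M=71.844): mol = 0.26474; Fe = 0.26474, O = 0.26474.
SiO2 (M=60.083): mol = 0.90575; Si = 0.90575, O = 1.81150.
ΣO = 2.73052; factor = 6/ΣO = 2.19738.
Si apfu = 0.90575 × 2.19738 = 1.990.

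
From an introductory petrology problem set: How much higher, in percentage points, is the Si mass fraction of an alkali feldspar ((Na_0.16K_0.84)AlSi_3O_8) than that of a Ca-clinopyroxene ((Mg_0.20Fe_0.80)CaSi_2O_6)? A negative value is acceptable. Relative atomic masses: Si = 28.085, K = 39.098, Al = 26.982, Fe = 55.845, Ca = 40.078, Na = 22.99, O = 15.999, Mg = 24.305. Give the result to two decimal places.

7.32 percentage points

First mineral: 84.255 g Si in 275.750 g formula = 30.55 wt% Si.
Second mineral: 56.170 g Si in 241.779 g formula = 23.23 wt% Si.
30.55% − 23.23% gives a difference of 7.32 percentage points.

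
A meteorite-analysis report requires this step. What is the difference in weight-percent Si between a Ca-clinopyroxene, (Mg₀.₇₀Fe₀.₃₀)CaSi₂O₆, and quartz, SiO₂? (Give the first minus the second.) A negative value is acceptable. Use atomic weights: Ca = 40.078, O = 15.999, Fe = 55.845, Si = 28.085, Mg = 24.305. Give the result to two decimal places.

-21.89 percentage points

Si in (Mg₀.₇₀Fe₀.₃₀)CaSi₂O₆: molar mass 226.009 g/mol; 2×28.085 = 56.170 g → 24.85 wt%.
Si in SiO₂: molar mass 60.083 g/mol; 1×28.085 = 28.085 g → 46.74 wt%.
Difference = 24.85 − 46.74 = -21.89 percentage points.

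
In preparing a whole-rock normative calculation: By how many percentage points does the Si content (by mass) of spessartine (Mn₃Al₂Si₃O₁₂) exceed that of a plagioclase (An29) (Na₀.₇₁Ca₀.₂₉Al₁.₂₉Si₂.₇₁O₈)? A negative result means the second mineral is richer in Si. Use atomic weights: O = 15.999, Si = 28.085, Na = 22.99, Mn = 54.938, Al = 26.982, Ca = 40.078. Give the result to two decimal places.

Si in Mn₃Al₂Si₃O₁₂: molar mass 495.021 g/mol; 3×28.085 = 84.255 g → 17.02 wt%.
Si in Na₀.₇₁Ca₀.₂₉Al₁.₂₉Si₂.₇₁O₈: molar mass 266.855 g/mol; 2.71×28.085 = 76.110 g → 28.52 wt%.
Difference = 17.02 − 28.52 = -11.50 percentage points.

-11.50 percentage points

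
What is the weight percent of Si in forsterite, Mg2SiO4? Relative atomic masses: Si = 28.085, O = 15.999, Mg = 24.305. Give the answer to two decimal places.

19.96 weight percent

M(Mg2SiO4) = 140.691 g/mol.
Si contributes 1 × 28.085 = 28.085 g per mole.
28.085/140.691 = 0.1996 → 19.96%.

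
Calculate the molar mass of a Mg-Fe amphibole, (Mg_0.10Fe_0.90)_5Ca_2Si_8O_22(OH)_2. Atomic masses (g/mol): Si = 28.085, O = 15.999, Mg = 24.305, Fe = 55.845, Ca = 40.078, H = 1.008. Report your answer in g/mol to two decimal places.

Mg: 0.50 × 24.305 = 12.1525
Fe: 4.50 × 55.845 = 251.3025
Ca: 2 × 40.078 = 80.1560
Si: 8 × 28.085 = 224.6800
O: 24 × 15.999 = 383.9760
H: 2 × 1.008 = 2.0160
Summing the contributions gives the formula mass.

954.28 g/mol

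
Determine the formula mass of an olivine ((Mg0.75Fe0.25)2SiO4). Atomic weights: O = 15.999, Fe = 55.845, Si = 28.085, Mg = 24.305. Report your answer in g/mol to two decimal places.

156.46 g/mol

The formula mass is the sum 1.50*24.305 + 0.50*55.845 + 1*28.085 + 4*15.999.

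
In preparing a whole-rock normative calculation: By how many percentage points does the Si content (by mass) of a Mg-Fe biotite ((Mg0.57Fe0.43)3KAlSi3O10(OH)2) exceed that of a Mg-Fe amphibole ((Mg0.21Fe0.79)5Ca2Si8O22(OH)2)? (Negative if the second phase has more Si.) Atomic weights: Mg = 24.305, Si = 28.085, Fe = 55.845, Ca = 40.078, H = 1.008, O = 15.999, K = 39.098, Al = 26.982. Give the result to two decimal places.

First mineral: 84.255 g Si in 457.941 g formula = 18.40 wt% Si.
Second mineral: 224.680 g Si in 936.936 g formula = 23.98 wt% Si.
18.40% − 23.98% gives a difference of -5.58 percentage points.

-5.58 percentage points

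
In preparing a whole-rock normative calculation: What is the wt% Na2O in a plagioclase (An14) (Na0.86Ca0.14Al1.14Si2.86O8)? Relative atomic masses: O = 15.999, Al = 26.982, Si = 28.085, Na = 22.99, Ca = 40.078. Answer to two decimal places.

10.08 wt%

Formula mass = 264.457 g/mol.
0.86 Na → 0.4300 mol Na2O per formula unit; M(Na2O) = 61.979, so Na2O mass = 26.651 g.
26.651/264.457 × 100 = 10.08 wt%.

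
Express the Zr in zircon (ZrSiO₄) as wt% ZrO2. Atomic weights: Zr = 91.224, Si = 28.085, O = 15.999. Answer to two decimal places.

M(ZrSiO₄) = 183.305 g/mol; M(ZrO2) = 123.222 g/mol.
Moles ZrO2 per formula unit = 1 Zr ÷ 1 = 1.0000.
ZrO2 fraction = (1.0000 × 123.222) / 183.305 = 123.222/183.305 = 0.6722.

67.22 wt%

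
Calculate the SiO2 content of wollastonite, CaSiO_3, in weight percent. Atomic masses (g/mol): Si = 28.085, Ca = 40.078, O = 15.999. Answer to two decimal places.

51.72 wt%

Formula mass = 116.160 g/mol.
1 Si → 1.0000 mol SiO2 per formula unit; M(SiO2) = 60.083, so SiO2 mass = 60.083 g.
60.083/116.160 × 100 = 51.72 wt%.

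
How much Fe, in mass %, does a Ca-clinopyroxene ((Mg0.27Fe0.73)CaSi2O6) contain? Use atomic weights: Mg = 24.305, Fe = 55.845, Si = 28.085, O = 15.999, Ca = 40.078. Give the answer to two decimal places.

M((Mg0.27Fe0.73)CaSi2O6) = 239.571 g/mol.
Fe contributes 0.73 × 55.845 = 40.767 g per mole.
40.767/239.571 = 0.1702 → 17.02%.

17.02 mass %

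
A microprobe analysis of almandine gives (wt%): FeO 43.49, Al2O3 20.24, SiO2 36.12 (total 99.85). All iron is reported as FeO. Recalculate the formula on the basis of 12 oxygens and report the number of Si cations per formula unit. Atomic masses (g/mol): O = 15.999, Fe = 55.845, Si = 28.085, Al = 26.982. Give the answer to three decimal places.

43.49 wt% FeO ÷ 71.844 g/mol = 0.60534 mol, giving 0.60534 Fe and 0.60534 O.
20.24 wt% Al2O3 ÷ 101.961 g/mol = 0.19851 mol, giving 0.39702 Al and 0.59553 O.
36.12 wt% SiO2 ÷ 60.083 g/mol = 0.60117 mol, giving 0.60117 Si and 1.20234 O.
Oxygen sums to 2.40321; scaling by 12/2.40321 = 4.99332 puts the formula on 12 O.
Si: 0.60117 × 4.99332 = 3.002 atoms per formula unit.

3.002 Si apfu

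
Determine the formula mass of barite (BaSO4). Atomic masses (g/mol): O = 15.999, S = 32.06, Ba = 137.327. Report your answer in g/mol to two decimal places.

The formula mass is the sum 1(137.327) + 1(32.06) + 4(15.999).

233.38 g/mol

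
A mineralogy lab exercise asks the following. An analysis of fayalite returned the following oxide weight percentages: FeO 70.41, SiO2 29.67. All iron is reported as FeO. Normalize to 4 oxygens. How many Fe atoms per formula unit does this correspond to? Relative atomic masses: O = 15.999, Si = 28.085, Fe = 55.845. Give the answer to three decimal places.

FeO: 70.41/71.844 = 0.98004 mol → 0.98004 mol Fe, 0.98004 mol O.
SiO2: 29.67/60.083 = 0.49382 mol → 0.49382 mol Si, 0.98764 mol O.
Total oxygen = 1.96768 mol. Normalization factor = 4/1.96768 = 2.03285.
Fe per 4 O = 0.98004 × 2.03285 = 1.992.

1.992 Fe apfu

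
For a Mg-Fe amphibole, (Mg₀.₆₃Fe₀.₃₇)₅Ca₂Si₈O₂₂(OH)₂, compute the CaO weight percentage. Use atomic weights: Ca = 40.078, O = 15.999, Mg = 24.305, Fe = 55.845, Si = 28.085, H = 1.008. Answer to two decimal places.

12.88 wt%

M((Mg₀.₆₃Fe₀.₃₇)₅Ca₂Si₈O₂₂(OH)₂) = 870.702 g/mol; M(CaO) = 56.077 g/mol.
Moles CaO per formula unit = 2 Ca ÷ 1 = 2.0000.
CaO fraction = (2.0000 × 56.077) / 870.702 = 112.154/870.702 = 0.1288.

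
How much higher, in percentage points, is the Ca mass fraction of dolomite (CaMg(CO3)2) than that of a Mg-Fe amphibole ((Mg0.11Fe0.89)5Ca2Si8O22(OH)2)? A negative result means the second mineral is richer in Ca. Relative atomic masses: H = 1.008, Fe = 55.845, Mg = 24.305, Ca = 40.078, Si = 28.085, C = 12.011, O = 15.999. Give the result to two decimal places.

13.32 percentage points

M(CaMg(CO3)2) = 184.399 g/mol, so wt% Ca = 40.078/184.399 × 100 = 21.73%.
M((Mg0.11Fe0.89)5Ca2Si8O22(OH)2) = 952.706 g/mol, so wt% Ca = 80.156/952.706 × 100 = 8.41%.
21.73 − 8.41 = 13.32 pp.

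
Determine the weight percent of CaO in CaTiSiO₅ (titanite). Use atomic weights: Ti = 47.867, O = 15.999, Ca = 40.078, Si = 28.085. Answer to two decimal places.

28.61 wt%

Formula mass = 196.025 g/mol.
1 Ca → 1.0000 mol CaO per formula unit; M(CaO) = 56.077, so CaO mass = 56.077 g.
56.077/196.025 × 100 = 28.61 wt%.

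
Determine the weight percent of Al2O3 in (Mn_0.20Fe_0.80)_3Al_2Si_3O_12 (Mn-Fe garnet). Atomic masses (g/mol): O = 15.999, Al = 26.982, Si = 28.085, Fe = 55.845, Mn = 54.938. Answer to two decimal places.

M((Mn_0.20Fe_0.80)_3Al_2Si_3O_12) = 497.198 g/mol; M(Al2O3) = 101.961 g/mol.
Moles Al2O3 per formula unit = 2 Al ÷ 2 = 1.0000.
Al2O3 fraction = (1.0000 × 101.961) / 497.198 = 101.961/497.198 = 0.2051.

20.51 wt%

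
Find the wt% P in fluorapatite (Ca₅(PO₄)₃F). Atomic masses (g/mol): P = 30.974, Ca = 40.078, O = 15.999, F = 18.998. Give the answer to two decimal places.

M(Ca₅(PO₄)₃F) = 504.298 g/mol.
P contributes 3 × 30.974 = 92.922 g per mole.
92.922/504.298 = 0.1843 → 18.43%.

18.43 mass %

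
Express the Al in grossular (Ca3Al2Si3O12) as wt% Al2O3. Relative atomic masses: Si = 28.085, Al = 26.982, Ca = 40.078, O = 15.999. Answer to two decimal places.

22.64 wt%

Molar mass of Ca3Al2Si3O12 = 3×40.078 + 2×26.982 + 3×28.085 + 12×15.999 = 450.441 g/mol.
Each formula unit contains 2 Al, equivalent to 2/2 = 1.0000 mol Al2O3.
M(Al2O3) = 2×26.982 + 3×15.999 = 101.961 g/mol.
Mass of Al2O3 per formula unit = 1.0000 × 101.961 = 101.961 g.
Al2O3 wt% = 101.961 / 450.441 × 100 = 22.64%.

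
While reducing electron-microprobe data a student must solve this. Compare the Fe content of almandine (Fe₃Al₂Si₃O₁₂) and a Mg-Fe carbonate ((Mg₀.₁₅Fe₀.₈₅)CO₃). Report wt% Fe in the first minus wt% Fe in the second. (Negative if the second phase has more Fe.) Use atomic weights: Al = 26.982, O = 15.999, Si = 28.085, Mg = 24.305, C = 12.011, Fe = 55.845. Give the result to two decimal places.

Fe in Fe₃Al₂Si₃O₁₂: molar mass 497.742 g/mol; 3×55.845 = 167.535 g → 33.66 wt%.
Fe in (Mg₀.₁₅Fe₀.₈₅)CO₃: molar mass 111.122 g/mol; 0.85×55.845 = 47.468 g → 42.72 wt%.
Difference = 33.66 − 42.72 = -9.06 percentage points.

-9.06 percentage points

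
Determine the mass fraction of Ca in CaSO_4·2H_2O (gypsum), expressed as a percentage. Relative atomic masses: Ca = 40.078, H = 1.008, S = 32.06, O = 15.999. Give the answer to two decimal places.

23.28 wt%

M(CaSO_4·2H_2O) = 172.164 g/mol.
Ca contributes 1 × 40.078 = 40.078 g per mole.
40.078/172.164 = 0.2328 → 23.28%.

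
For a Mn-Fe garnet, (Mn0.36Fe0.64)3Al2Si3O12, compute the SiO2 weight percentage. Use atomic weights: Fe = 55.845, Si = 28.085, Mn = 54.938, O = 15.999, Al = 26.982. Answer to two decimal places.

36.28 wt%

Formula mass = 496.762 g/mol.
3 Si → 3.0000 mol SiO2 per formula unit; M(SiO2) = 60.083, so SiO2 mass = 180.249 g.
180.249/496.762 × 100 = 36.28 wt%.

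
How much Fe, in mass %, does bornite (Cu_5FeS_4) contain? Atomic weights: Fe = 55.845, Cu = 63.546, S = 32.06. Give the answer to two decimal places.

Molar mass of Cu_5FeS_4: 5×63.546 + 1×55.845 + 4×32.06 = 501.815 g/mol.
Mass of Fe per formula unit: 1 × 55.845 = 55.845 g.
Weight fraction Fe = 55.845 / 501.815 = 0.1113.

11.13 mass %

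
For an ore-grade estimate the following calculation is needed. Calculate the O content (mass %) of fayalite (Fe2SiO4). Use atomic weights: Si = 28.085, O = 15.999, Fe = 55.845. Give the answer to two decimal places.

M(Fe2SiO4) = 203.771 g/mol.
O contributes 4 × 15.999 = 63.996 g per mole.
63.996/203.771 = 0.3141 → 31.41%.

31.41 mass %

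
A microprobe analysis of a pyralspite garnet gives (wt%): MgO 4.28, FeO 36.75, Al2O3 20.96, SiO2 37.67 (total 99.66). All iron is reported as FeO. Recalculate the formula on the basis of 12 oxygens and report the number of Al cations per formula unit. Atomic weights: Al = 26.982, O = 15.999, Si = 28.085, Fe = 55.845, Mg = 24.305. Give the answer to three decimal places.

1.983 Al apfu

MgO (M=40.304): mol = 0.10619; Mg = 0.10619, O = 0.10619.
FeO (M=71.844): mol = 0.51152; Fe = 0.51152, O = 0.51152.
Al2O3 (M=101.961): mol = 0.20557; Al = 0.41114, O = 0.61671.
SiO2 (M=60.083): mol = 0.62697; Si = 0.62697, O = 1.25394.
ΣO = 2.48836; factor = 12/ΣO = 4.82245.
Al apfu = 0.41114 × 4.82245 = 1.983.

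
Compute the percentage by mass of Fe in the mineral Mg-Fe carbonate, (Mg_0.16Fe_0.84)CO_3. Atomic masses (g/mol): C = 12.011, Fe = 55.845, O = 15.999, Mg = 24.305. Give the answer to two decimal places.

M((Mg_0.16Fe_0.84)CO_3) = 110.807 g/mol.
Fe contributes 0.84 × 55.845 = 46.910 g per mole.
46.910/110.807 = 0.4233 → 42.33%.

42.33 mass %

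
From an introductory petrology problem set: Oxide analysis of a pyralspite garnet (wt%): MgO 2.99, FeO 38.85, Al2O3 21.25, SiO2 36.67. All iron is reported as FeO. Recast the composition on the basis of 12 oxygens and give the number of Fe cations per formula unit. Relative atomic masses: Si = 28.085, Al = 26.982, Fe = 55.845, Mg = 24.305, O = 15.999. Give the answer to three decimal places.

MgO: 2.99/40.304 = 0.07419 mol → 0.07419 mol Mg, 0.07419 mol O.
FeO: 38.85/71.844 = 0.54075 mol → 0.54075 mol Fe, 0.54075 mol O.
Al2O3: 21.25/101.961 = 0.20841 mol → 0.41682 mol Al, 0.62523 mol O.
SiO2: 36.67/60.083 = 0.61032 mol → 0.61032 mol Si, 1.22064 mol O.
Total oxygen = 2.46081 mol. Normalization factor = 12/2.46081 = 4.87644.
Fe per 12 O = 0.54075 × 4.87644 = 2.637.

2.637 Fe apfu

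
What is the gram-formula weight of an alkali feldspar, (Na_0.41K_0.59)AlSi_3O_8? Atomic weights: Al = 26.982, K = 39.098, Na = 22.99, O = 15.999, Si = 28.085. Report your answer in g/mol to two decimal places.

The formula mass is the sum 0.41(22.99) + 0.59(39.098) + 1(26.982) + 3(28.085) + 8(15.999).

271.72 g/mol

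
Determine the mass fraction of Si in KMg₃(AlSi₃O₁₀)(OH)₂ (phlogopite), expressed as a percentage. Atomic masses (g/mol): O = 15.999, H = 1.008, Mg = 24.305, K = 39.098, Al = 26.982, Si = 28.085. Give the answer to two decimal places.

Molar mass of KMg₃(AlSi₃O₁₀)(OH)₂: 1×39.098 + 3×24.305 + 1×26.982 + 3×28.085 + 12×15.999 + 2×1.008 = 417.254 g/mol.
Mass of Si per formula unit: 3 × 28.085 = 84.255 g.
Weight fraction Si = 84.255 / 417.254 = 0.2019.

20.19 wt%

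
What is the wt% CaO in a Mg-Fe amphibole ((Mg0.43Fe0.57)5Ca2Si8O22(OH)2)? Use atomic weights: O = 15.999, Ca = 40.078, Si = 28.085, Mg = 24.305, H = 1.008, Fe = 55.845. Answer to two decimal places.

Formula mass = 902.242 g/mol.
2 Ca → 2.0000 mol CaO per formula unit; M(CaO) = 56.077, so CaO mass = 112.154 g.
112.154/902.242 × 100 = 12.43 wt%.

12.43 wt%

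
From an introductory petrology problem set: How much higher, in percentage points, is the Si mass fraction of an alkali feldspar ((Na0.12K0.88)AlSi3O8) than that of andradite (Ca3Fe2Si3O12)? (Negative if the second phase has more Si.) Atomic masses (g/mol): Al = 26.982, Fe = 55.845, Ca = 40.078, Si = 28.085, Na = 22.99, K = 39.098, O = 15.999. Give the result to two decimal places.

13.90 percentage points

M((Na0.12K0.88)AlSi3O8) = 276.394 g/mol, so wt% Si = 84.255/276.394 × 100 = 30.48%.
M(Ca3Fe2Si3O12) = 508.167 g/mol, so wt% Si = 84.255/508.167 × 100 = 16.58%.
30.48 − 16.58 = 13.90 pp.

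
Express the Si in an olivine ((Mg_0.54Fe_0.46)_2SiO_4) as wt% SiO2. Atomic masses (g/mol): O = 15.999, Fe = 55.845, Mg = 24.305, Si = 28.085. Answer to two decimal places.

35.40 wt%

Molar mass of (Mg_0.54Fe_0.46)_2SiO_4 = 1.08·24.305 + 0.92·55.845 + 1·28.085 + 4·15.999 = 169.708 g/mol.
Each formula unit contains 1 Si, equivalent to 1/1 = 1.0000 mol SiO2.
M(SiO2) = 1×28.085 + 2×15.999 = 60.083 g/mol.
Mass of SiO2 per formula unit = 1.0000 × 60.083 = 60.083 g.
SiO2 wt% = 60.083 / 169.708 × 100 = 35.40%.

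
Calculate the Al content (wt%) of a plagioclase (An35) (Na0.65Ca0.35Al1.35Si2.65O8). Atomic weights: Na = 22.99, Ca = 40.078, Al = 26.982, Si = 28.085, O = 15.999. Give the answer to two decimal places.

Formula mass = 0.65·22.99 + 0.35·40.078 + 1.35·26.982 + 2.65·28.085 + 8·15.999 = 267.814 g/mol, of which 36.426 g is Al.
So Al makes up 36.426/267.814 = 0.1360 of the mass, i.e. 13.60%.

13.60 wt%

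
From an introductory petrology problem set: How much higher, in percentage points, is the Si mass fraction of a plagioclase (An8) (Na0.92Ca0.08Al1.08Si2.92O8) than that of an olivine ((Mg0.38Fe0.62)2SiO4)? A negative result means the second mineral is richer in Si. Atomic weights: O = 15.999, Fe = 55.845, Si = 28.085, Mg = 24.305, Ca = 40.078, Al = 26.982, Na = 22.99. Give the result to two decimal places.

15.50 percentage points

Si in Na0.92Ca0.08Al1.08Si2.92O8: molar mass 263.498 g/mol; 2.92×28.085 = 82.008 g → 31.12 wt%.
Si in (Mg0.38Fe0.62)2SiO4: molar mass 179.801 g/mol; 1×28.085 = 28.085 g → 15.62 wt%.
Difference = 31.12 − 15.62 = 15.50 percentage points.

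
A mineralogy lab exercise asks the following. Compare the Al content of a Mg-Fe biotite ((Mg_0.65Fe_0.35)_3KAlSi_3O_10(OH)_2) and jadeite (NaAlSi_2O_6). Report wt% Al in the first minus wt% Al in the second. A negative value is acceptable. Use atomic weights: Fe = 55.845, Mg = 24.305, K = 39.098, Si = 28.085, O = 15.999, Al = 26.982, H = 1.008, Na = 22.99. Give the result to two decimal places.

M((Mg_0.65Fe_0.35)_3KAlSi_3O_10(OH)_2) = 450.371 g/mol, so wt% Al = 26.982/450.371 × 100 = 5.99%.
M(NaAlSi_2O_6) = 202.136 g/mol, so wt% Al = 26.982/202.136 × 100 = 13.35%.
5.99 − 13.35 = -7.36 pp.

-7.36 percentage points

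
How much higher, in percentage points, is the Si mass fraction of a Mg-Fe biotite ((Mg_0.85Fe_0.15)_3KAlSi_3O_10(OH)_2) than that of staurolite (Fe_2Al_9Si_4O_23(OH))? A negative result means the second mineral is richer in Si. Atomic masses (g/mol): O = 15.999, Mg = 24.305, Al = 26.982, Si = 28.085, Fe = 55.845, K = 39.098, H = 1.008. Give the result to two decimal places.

First mineral: 84.255 g Si in 431.447 g formula = 19.53 wt% Si.
Second mineral: 112.340 g Si in 851.852 g formula = 13.19 wt% Si.
19.53% − 13.19% gives a difference of 6.34 percentage points.

6.34 percentage points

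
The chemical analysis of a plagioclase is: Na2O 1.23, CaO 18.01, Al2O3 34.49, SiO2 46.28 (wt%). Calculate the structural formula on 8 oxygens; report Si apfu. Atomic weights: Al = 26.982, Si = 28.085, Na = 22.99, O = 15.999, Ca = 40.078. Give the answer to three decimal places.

Na2O: 1.23/61.979 = 0.01985 mol → 0.03970 mol Na, 0.01985 mol O.
CaO: 18.01/56.077 = 0.32117 mol → 0.32117 mol Ca, 0.32117 mol O.
Al2O3: 34.49/101.961 = 0.33827 mol → 0.67654 mol Al, 1.01481 mol O.
SiO2: 46.28/60.083 = 0.77027 mol → 0.77027 mol Si, 1.54054 mol O.
Total oxygen = 2.89637 mol. Normalization factor = 8/2.89637 = 2.76208.
Si per 8 O = 0.77027 × 2.76208 = 2.128.

2.128 Si apfu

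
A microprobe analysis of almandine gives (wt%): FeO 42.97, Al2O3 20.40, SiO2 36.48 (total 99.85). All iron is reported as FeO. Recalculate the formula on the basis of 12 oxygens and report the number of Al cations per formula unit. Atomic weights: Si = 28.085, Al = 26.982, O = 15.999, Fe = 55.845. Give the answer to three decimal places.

1.990 Al apfu

FeO (M=71.844): mol = 0.59810; Fe = 0.59810, O = 0.59810.
Al2O3 (M=101.961): mol = 0.20008; Al = 0.40016, O = 0.60024.
SiO2 (M=60.083): mol = 0.60716; Si = 0.60716, O = 1.21432.
ΣO = 2.41266; factor = 12/ΣO = 4.97376.
Al apfu = 0.40016 × 4.97376 = 1.990.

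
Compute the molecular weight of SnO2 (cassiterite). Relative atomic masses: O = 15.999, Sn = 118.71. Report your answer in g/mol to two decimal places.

The formula mass is the sum 1·118.71 + 2·15.999.

150.71 g/mol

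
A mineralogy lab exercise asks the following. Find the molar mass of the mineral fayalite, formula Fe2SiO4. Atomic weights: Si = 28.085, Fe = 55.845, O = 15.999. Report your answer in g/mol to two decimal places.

203.77 g/mol

M = 2·55.845 + 1·28.085 + 4·15.999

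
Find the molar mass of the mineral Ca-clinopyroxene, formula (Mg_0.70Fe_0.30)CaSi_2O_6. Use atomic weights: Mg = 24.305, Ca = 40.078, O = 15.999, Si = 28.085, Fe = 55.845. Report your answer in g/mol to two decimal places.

226.01 g/mol

The formula mass is the sum 0.70(24.305) + 0.30(55.845) + 1(40.078) + 2(28.085) + 6(15.999).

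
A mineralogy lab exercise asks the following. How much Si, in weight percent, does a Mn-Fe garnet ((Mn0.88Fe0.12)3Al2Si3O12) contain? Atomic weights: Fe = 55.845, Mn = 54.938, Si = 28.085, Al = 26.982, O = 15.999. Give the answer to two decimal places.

17.01 weight percent

Formula mass = 2.64×54.938 + 0.36×55.845 + 2×26.982 + 3×28.085 + 12×15.999 = 495.348 g/mol, of which 84.255 g is Si.
So Si makes up 84.255/495.348 = 0.1701 of the mass, i.e. 17.01%.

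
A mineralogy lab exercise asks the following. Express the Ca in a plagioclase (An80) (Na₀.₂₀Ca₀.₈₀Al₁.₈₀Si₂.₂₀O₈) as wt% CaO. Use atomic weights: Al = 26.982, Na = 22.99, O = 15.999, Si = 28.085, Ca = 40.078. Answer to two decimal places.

16.31 wt%

M(Na₀.₂₀Ca₀.₈₀Al₁.₈₀Si₂.₂₀O₈) = 275.007 g/mol; M(CaO) = 56.077 g/mol.
Moles CaO per formula unit = 0.80 Ca ÷ 1 = 0.8000.
CaO fraction = (0.8000 × 56.077) / 275.007 = 44.862/275.007 = 0.1631.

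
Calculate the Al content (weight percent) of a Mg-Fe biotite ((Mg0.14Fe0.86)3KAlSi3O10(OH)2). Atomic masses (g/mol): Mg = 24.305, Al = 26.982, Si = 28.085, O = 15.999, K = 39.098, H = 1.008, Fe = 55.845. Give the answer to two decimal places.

Formula mass = 0.42*24.305 + 2.58*55.845 + 1*39.098 + 1*26.982 + 3*28.085 + 12*15.999 + 2*1.008 = 498.627 g/mol, of which 26.982 g is Al.
So Al makes up 26.982/498.627 = 0.0541 of the mass, i.e. 5.41%.

5.41 weight percent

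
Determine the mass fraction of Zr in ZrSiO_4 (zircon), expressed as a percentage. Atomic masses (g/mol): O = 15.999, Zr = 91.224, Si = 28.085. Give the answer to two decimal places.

Formula mass = 1×91.224 + 1×28.085 + 4×15.999 = 183.305 g/mol, of which 91.224 g is Zr.
So Zr makes up 91.224/183.305 = 0.4977 of the mass, i.e. 49.77%.

49.77 wt%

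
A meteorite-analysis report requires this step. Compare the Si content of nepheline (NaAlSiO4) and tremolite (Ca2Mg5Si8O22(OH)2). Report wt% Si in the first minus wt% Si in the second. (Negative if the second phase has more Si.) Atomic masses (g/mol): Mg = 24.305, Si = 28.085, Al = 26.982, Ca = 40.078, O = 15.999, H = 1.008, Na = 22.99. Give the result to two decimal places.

First mineral: 28.085 g Si in 142.053 g formula = 19.77 wt% Si.
Second mineral: 224.680 g Si in 812.353 g formula = 27.66 wt% Si.
19.77% − 27.66% gives a difference of -7.89 percentage points.

-7.89 percentage points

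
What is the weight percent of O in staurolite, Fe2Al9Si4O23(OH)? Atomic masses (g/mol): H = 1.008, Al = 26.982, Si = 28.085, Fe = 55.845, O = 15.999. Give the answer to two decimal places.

45.08 wt%

Molar mass of Fe2Al9Si4O23(OH): 2*55.845 + 9*26.982 + 4*28.085 + 24*15.999 + 1*1.008 = 851.852 g/mol.
Mass of O per formula unit: 24 × 15.999 = 383.976 g.
Weight fraction O = 383.976 / 851.852 = 0.4508.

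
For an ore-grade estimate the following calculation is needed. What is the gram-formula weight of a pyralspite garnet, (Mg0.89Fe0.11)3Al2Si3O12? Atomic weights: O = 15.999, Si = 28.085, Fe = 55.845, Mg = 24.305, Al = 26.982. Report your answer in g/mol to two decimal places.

M = 2.67*24.305 + 0.33*55.845 + 2*26.982 + 3*28.085 + 12*15.999

413.53 g/mol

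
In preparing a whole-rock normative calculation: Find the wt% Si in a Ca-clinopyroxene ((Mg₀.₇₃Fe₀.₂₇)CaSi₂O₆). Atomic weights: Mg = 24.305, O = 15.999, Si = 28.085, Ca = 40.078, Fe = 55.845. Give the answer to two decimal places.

24.96 mass %

Molar mass of (Mg₀.₇₃Fe₀.₂₇)CaSi₂O₆: 0.73×24.305 + 0.27×55.845 + 1×40.078 + 2×28.085 + 6×15.999 = 225.063 g/mol.
Mass of Si per formula unit: 2 × 28.085 = 56.170 g.
Weight fraction Si = 56.170 / 225.063 = 0.2496.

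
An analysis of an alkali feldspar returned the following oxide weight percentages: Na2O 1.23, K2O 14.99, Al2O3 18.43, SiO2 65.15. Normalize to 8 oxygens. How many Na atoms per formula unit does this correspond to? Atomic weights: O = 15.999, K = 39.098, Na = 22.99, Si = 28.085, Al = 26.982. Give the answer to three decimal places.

0.110 Na apfu

Na2O: 1.23/61.979 = 0.01985 mol → 0.03970 mol Na, 0.01985 mol O.
K2O: 14.99/94.195 = 0.15914 mol → 0.31828 mol K, 0.15914 mol O.
Al2O3: 18.43/101.961 = 0.18076 mol → 0.36152 mol Al, 0.54228 mol O.
SiO2: 65.15/60.083 = 1.08433 mol → 1.08433 mol Si, 2.16866 mol O.
Total oxygen = 2.88993 mol. Normalization factor = 8/2.88993 = 2.76823.
Na per 8 O = 0.03970 × 2.76823 = 0.110.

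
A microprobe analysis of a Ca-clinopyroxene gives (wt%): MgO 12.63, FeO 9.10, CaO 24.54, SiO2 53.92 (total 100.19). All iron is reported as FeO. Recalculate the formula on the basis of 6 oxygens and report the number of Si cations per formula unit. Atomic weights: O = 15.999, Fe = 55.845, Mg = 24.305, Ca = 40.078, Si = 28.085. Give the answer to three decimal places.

2.015 Si apfu

MgO: 12.63/40.304 = 0.31337 mol → 0.31337 mol Mg, 0.31337 mol O.
FeO: 9.10/71.844 = 0.12666 mol → 0.12666 mol Fe, 0.12666 mol O.
CaO: 24.54/56.077 = 0.43761 mol → 0.43761 mol Ca, 0.43761 mol O.
SiO2: 53.92/60.083 = 0.89743 mol → 0.89743 mol Si, 1.79486 mol O.
Total oxygen = 2.67250 mol. Normalization factor = 6/2.67250 = 2.24509.
Si per 6 O = 0.89743 × 2.24509 = 2.015.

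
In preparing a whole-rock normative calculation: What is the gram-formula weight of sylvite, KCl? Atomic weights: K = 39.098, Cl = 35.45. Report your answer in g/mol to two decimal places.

K: 1 × 39.098 = 39.0980
Cl: 1 × 35.45 = 35.4500
Summing the contributions gives the formula mass.

74.55 g/mol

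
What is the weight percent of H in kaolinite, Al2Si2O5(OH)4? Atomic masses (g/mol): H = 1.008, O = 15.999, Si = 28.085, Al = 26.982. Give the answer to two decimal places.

Formula mass = 2·26.982 + 2·28.085 + 9·15.999 + 4·1.008 = 258.157 g/mol, of which 4.032 g is H.
So H makes up 4.032/258.157 = 0.0156 of the mass, i.e. 1.56%.

1.56 wt%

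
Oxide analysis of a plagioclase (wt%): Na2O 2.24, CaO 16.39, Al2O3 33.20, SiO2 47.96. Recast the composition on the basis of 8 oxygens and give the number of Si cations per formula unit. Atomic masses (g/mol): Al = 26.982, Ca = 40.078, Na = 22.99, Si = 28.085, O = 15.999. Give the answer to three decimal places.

2.24 wt% Na2O ÷ 61.979 g/mol = 0.03614 mol, giving 0.07228 Na and 0.03614 O.
16.39 wt% CaO ÷ 56.077 g/mol = 0.29228 mol, giving 0.29228 Ca and 0.29228 O.
33.20 wt% Al2O3 ÷ 101.961 g/mol = 0.32561 mol, giving 0.65122 Al and 0.97683 O.
47.96 wt% SiO2 ÷ 60.083 g/mol = 0.79823 mol, giving 0.79823 Si and 1.59646 O.
Oxygen sums to 2.90171; scaling by 8/2.90171 = 2.75700 puts the formula on 8 O.
Si: 0.79823 × 2.75700 = 2.201 atoms per formula unit.

2.201 Si apfu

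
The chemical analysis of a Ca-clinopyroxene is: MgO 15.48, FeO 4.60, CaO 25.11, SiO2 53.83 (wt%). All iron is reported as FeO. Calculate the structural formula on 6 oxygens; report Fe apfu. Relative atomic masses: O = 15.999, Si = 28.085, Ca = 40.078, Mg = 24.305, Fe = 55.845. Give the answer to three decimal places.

0.143 Fe apfu

MgO: 15.48/40.304 = 0.38408 mol → 0.38408 mol Mg, 0.38408 mol O.
FeO: 4.60/71.844 = 0.06403 mol → 0.06403 mol Fe, 0.06403 mol O.
CaO: 25.11/56.077 = 0.44778 mol → 0.44778 mol Ca, 0.44778 mol O.
SiO2: 53.83/60.083 = 0.89593 mol → 0.89593 mol Si, 1.79186 mol O.
Total oxygen = 2.68775 mol. Normalization factor = 6/2.68775 = 2.23235.
Fe per 6 O = 0.06403 × 2.23235 = 0.143.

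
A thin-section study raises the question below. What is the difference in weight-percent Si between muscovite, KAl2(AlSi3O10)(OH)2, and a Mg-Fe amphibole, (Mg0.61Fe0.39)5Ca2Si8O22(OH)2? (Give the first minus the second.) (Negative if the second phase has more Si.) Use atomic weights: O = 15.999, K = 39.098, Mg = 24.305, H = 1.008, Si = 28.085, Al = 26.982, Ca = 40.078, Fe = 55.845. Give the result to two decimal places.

First mineral: 84.255 g Si in 398.303 g formula = 21.15 wt% Si.
Second mineral: 224.680 g Si in 873.856 g formula = 25.71 wt% Si.
21.15% − 25.71% gives a difference of -4.56 percentage points.

-4.56 percentage points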